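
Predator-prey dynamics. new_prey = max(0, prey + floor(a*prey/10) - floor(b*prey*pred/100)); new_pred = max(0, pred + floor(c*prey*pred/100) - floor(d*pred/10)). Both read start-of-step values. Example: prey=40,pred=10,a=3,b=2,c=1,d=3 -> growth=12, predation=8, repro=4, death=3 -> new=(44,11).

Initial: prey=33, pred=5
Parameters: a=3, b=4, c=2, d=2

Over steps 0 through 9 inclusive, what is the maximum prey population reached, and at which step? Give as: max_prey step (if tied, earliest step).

Step 1: prey: 33+9-6=36; pred: 5+3-1=7
Step 2: prey: 36+10-10=36; pred: 7+5-1=11
Step 3: prey: 36+10-15=31; pred: 11+7-2=16
Step 4: prey: 31+9-19=21; pred: 16+9-3=22
Step 5: prey: 21+6-18=9; pred: 22+9-4=27
Step 6: prey: 9+2-9=2; pred: 27+4-5=26
Step 7: prey: 2+0-2=0; pred: 26+1-5=22
Step 8: prey: 0+0-0=0; pred: 22+0-4=18
Step 9: prey: 0+0-0=0; pred: 18+0-3=15
Max prey = 36 at step 1

Answer: 36 1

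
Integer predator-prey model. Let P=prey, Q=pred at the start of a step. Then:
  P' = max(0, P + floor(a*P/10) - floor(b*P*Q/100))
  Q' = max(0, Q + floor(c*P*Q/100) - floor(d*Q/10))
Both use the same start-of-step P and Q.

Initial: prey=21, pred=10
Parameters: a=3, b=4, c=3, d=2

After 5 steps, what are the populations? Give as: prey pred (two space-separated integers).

Step 1: prey: 21+6-8=19; pred: 10+6-2=14
Step 2: prey: 19+5-10=14; pred: 14+7-2=19
Step 3: prey: 14+4-10=8; pred: 19+7-3=23
Step 4: prey: 8+2-7=3; pred: 23+5-4=24
Step 5: prey: 3+0-2=1; pred: 24+2-4=22

Answer: 1 22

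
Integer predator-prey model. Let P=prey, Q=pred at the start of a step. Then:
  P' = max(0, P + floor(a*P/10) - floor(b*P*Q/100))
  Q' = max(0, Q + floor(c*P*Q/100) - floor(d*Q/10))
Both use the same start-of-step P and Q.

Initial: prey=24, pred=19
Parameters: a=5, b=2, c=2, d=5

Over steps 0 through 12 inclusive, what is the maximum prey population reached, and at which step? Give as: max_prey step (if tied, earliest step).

Step 1: prey: 24+12-9=27; pred: 19+9-9=19
Step 2: prey: 27+13-10=30; pred: 19+10-9=20
Step 3: prey: 30+15-12=33; pred: 20+12-10=22
Step 4: prey: 33+16-14=35; pred: 22+14-11=25
Step 5: prey: 35+17-17=35; pred: 25+17-12=30
Step 6: prey: 35+17-21=31; pred: 30+21-15=36
Step 7: prey: 31+15-22=24; pred: 36+22-18=40
Step 8: prey: 24+12-19=17; pred: 40+19-20=39
Step 9: prey: 17+8-13=12; pred: 39+13-19=33
Step 10: prey: 12+6-7=11; pred: 33+7-16=24
Step 11: prey: 11+5-5=11; pred: 24+5-12=17
Step 12: prey: 11+5-3=13; pred: 17+3-8=12
Max prey = 35 at step 4

Answer: 35 4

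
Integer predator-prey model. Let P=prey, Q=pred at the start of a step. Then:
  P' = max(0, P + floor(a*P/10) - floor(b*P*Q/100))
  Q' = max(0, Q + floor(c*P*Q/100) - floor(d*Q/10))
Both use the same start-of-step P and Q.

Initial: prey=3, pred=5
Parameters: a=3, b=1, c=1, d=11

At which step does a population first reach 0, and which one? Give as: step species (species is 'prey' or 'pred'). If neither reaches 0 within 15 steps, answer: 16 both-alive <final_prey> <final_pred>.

Answer: 1 pred

Derivation:
Step 1: prey: 3+0-0=3; pred: 5+0-5=0
First extinction: pred at step 1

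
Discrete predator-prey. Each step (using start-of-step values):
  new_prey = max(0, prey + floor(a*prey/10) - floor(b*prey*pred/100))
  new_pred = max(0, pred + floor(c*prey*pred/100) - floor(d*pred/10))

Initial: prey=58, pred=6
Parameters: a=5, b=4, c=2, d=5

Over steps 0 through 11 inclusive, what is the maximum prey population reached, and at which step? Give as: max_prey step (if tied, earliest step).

Step 1: prey: 58+29-13=74; pred: 6+6-3=9
Step 2: prey: 74+37-26=85; pred: 9+13-4=18
Step 3: prey: 85+42-61=66; pred: 18+30-9=39
Step 4: prey: 66+33-102=0; pred: 39+51-19=71
Step 5: prey: 0+0-0=0; pred: 71+0-35=36
Step 6: prey: 0+0-0=0; pred: 36+0-18=18
Step 7: prey: 0+0-0=0; pred: 18+0-9=9
Step 8: prey: 0+0-0=0; pred: 9+0-4=5
Step 9: prey: 0+0-0=0; pred: 5+0-2=3
Step 10: prey: 0+0-0=0; pred: 3+0-1=2
Step 11: prey: 0+0-0=0; pred: 2+0-1=1
Max prey = 85 at step 2

Answer: 85 2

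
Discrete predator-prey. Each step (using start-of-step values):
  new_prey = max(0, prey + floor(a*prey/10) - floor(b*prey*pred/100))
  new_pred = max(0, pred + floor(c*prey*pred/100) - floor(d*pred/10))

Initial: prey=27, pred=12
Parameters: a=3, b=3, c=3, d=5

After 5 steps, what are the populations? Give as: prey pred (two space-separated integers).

Answer: 7 17

Derivation:
Step 1: prey: 27+8-9=26; pred: 12+9-6=15
Step 2: prey: 26+7-11=22; pred: 15+11-7=19
Step 3: prey: 22+6-12=16; pred: 19+12-9=22
Step 4: prey: 16+4-10=10; pred: 22+10-11=21
Step 5: prey: 10+3-6=7; pred: 21+6-10=17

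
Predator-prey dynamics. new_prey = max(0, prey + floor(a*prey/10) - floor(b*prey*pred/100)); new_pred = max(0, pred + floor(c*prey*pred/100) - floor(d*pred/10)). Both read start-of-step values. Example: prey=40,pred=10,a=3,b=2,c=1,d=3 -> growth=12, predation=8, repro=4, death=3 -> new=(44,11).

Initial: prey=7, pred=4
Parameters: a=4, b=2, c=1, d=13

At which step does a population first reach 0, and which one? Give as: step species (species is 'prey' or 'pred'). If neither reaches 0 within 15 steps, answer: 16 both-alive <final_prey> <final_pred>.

Answer: 1 pred

Derivation:
Step 1: prey: 7+2-0=9; pred: 4+0-5=0
First extinction: pred at step 1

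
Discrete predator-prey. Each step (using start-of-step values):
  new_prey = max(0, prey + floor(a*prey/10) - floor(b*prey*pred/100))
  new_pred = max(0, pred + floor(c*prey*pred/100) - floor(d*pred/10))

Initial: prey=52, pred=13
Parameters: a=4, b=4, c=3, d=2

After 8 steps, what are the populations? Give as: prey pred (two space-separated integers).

Answer: 0 24

Derivation:
Step 1: prey: 52+20-27=45; pred: 13+20-2=31
Step 2: prey: 45+18-55=8; pred: 31+41-6=66
Step 3: prey: 8+3-21=0; pred: 66+15-13=68
Step 4: prey: 0+0-0=0; pred: 68+0-13=55
Step 5: prey: 0+0-0=0; pred: 55+0-11=44
Step 6: prey: 0+0-0=0; pred: 44+0-8=36
Step 7: prey: 0+0-0=0; pred: 36+0-7=29
Step 8: prey: 0+0-0=0; pred: 29+0-5=24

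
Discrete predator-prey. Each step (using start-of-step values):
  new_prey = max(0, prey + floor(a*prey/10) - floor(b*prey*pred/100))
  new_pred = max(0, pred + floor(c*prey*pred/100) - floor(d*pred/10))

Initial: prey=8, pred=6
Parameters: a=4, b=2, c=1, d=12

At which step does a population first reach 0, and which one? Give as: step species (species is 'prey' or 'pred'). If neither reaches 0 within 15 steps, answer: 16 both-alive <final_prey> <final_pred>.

Answer: 1 pred

Derivation:
Step 1: prey: 8+3-0=11; pred: 6+0-7=0
First extinction: pred at step 1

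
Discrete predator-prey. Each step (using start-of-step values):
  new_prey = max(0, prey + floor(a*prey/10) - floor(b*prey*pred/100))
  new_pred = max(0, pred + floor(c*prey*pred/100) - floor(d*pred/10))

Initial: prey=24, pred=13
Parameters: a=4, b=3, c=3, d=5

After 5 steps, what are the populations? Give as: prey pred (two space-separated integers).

Step 1: prey: 24+9-9=24; pred: 13+9-6=16
Step 2: prey: 24+9-11=22; pred: 16+11-8=19
Step 3: prey: 22+8-12=18; pred: 19+12-9=22
Step 4: prey: 18+7-11=14; pred: 22+11-11=22
Step 5: prey: 14+5-9=10; pred: 22+9-11=20

Answer: 10 20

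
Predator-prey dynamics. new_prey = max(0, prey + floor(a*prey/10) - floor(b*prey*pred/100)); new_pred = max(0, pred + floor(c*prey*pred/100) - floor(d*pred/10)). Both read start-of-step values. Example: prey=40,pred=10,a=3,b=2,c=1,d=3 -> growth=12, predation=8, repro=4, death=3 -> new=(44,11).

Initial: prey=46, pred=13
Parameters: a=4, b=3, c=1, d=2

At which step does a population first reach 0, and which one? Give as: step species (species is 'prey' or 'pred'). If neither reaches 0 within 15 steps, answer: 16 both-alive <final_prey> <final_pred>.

Step 1: prey: 46+18-17=47; pred: 13+5-2=16
Step 2: prey: 47+18-22=43; pred: 16+7-3=20
Step 3: prey: 43+17-25=35; pred: 20+8-4=24
Step 4: prey: 35+14-25=24; pred: 24+8-4=28
Step 5: prey: 24+9-20=13; pred: 28+6-5=29
Step 6: prey: 13+5-11=7; pred: 29+3-5=27
Step 7: prey: 7+2-5=4; pred: 27+1-5=23
Step 8: prey: 4+1-2=3; pred: 23+0-4=19
Step 9: prey: 3+1-1=3; pred: 19+0-3=16
Step 10: prey: 3+1-1=3; pred: 16+0-3=13
Step 11: prey: 3+1-1=3; pred: 13+0-2=11
Step 12: prey: 3+1-0=4; pred: 11+0-2=9
Step 13: prey: 4+1-1=4; pred: 9+0-1=8
Step 14: prey: 4+1-0=5; pred: 8+0-1=7
Step 15: prey: 5+2-1=6; pred: 7+0-1=6
No extinction within 15 steps

Answer: 16 both-alive 6 6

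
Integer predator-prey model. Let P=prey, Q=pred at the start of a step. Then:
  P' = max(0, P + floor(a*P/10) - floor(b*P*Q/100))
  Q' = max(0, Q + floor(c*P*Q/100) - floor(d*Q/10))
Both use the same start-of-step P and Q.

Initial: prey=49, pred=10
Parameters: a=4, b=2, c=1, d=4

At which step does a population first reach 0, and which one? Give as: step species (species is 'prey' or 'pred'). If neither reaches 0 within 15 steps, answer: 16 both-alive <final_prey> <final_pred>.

Step 1: prey: 49+19-9=59; pred: 10+4-4=10
Step 2: prey: 59+23-11=71; pred: 10+5-4=11
Step 3: prey: 71+28-15=84; pred: 11+7-4=14
Step 4: prey: 84+33-23=94; pred: 14+11-5=20
Step 5: prey: 94+37-37=94; pred: 20+18-8=30
Step 6: prey: 94+37-56=75; pred: 30+28-12=46
Step 7: prey: 75+30-69=36; pred: 46+34-18=62
Step 8: prey: 36+14-44=6; pred: 62+22-24=60
Step 9: prey: 6+2-7=1; pred: 60+3-24=39
Step 10: prey: 1+0-0=1; pred: 39+0-15=24
Step 11: prey: 1+0-0=1; pred: 24+0-9=15
Step 12: prey: 1+0-0=1; pred: 15+0-6=9
Step 13: prey: 1+0-0=1; pred: 9+0-3=6
Step 14: prey: 1+0-0=1; pred: 6+0-2=4
Step 15: prey: 1+0-0=1; pred: 4+0-1=3
No extinction within 15 steps

Answer: 16 both-alive 1 3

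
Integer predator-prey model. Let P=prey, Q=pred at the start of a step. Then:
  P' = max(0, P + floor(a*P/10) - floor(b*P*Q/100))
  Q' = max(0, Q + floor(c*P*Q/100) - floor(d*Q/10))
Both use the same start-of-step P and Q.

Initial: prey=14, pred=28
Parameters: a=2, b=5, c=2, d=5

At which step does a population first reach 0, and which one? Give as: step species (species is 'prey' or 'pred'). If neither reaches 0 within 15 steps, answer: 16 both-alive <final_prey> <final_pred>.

Answer: 1 prey

Derivation:
Step 1: prey: 14+2-19=0; pred: 28+7-14=21
First extinction: prey at step 1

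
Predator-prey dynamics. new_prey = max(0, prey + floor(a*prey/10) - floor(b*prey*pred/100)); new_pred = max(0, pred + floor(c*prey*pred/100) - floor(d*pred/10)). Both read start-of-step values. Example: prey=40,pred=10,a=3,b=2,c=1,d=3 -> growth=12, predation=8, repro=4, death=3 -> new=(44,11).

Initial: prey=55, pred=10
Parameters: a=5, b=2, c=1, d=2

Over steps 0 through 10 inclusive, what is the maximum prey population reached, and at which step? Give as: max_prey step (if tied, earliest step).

Answer: 97 3

Derivation:
Step 1: prey: 55+27-11=71; pred: 10+5-2=13
Step 2: prey: 71+35-18=88; pred: 13+9-2=20
Step 3: prey: 88+44-35=97; pred: 20+17-4=33
Step 4: prey: 97+48-64=81; pred: 33+32-6=59
Step 5: prey: 81+40-95=26; pred: 59+47-11=95
Step 6: prey: 26+13-49=0; pred: 95+24-19=100
Step 7: prey: 0+0-0=0; pred: 100+0-20=80
Step 8: prey: 0+0-0=0; pred: 80+0-16=64
Step 9: prey: 0+0-0=0; pred: 64+0-12=52
Step 10: prey: 0+0-0=0; pred: 52+0-10=42
Max prey = 97 at step 3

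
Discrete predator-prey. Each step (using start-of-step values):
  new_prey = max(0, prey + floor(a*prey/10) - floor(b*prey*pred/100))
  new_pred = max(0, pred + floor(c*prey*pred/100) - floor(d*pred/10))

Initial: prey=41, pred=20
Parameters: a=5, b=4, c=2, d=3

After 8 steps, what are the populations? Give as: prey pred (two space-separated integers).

Answer: 0 7

Derivation:
Step 1: prey: 41+20-32=29; pred: 20+16-6=30
Step 2: prey: 29+14-34=9; pred: 30+17-9=38
Step 3: prey: 9+4-13=0; pred: 38+6-11=33
Step 4: prey: 0+0-0=0; pred: 33+0-9=24
Step 5: prey: 0+0-0=0; pred: 24+0-7=17
Step 6: prey: 0+0-0=0; pred: 17+0-5=12
Step 7: prey: 0+0-0=0; pred: 12+0-3=9
Step 8: prey: 0+0-0=0; pred: 9+0-2=7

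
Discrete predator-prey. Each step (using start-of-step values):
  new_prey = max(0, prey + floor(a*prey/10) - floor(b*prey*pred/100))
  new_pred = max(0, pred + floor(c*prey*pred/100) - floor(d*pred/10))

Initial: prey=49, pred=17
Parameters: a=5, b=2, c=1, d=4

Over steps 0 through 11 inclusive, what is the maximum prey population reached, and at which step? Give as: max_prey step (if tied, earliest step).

Step 1: prey: 49+24-16=57; pred: 17+8-6=19
Step 2: prey: 57+28-21=64; pred: 19+10-7=22
Step 3: prey: 64+32-28=68; pred: 22+14-8=28
Step 4: prey: 68+34-38=64; pred: 28+19-11=36
Step 5: prey: 64+32-46=50; pred: 36+23-14=45
Step 6: prey: 50+25-45=30; pred: 45+22-18=49
Step 7: prey: 30+15-29=16; pred: 49+14-19=44
Step 8: prey: 16+8-14=10; pred: 44+7-17=34
Step 9: prey: 10+5-6=9; pred: 34+3-13=24
Step 10: prey: 9+4-4=9; pred: 24+2-9=17
Step 11: prey: 9+4-3=10; pred: 17+1-6=12
Max prey = 68 at step 3

Answer: 68 3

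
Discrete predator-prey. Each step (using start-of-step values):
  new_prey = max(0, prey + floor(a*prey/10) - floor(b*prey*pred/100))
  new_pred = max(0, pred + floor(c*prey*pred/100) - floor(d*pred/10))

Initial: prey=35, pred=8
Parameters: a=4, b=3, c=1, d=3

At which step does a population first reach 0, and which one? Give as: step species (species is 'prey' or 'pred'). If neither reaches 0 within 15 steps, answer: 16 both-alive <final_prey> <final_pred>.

Step 1: prey: 35+14-8=41; pred: 8+2-2=8
Step 2: prey: 41+16-9=48; pred: 8+3-2=9
Step 3: prey: 48+19-12=55; pred: 9+4-2=11
Step 4: prey: 55+22-18=59; pred: 11+6-3=14
Step 5: prey: 59+23-24=58; pred: 14+8-4=18
Step 6: prey: 58+23-31=50; pred: 18+10-5=23
Step 7: prey: 50+20-34=36; pred: 23+11-6=28
Step 8: prey: 36+14-30=20; pred: 28+10-8=30
Step 9: prey: 20+8-18=10; pred: 30+6-9=27
Step 10: prey: 10+4-8=6; pred: 27+2-8=21
Step 11: prey: 6+2-3=5; pred: 21+1-6=16
Step 12: prey: 5+2-2=5; pred: 16+0-4=12
Step 13: prey: 5+2-1=6; pred: 12+0-3=9
Step 14: prey: 6+2-1=7; pred: 9+0-2=7
Step 15: prey: 7+2-1=8; pred: 7+0-2=5
No extinction within 15 steps

Answer: 16 both-alive 8 5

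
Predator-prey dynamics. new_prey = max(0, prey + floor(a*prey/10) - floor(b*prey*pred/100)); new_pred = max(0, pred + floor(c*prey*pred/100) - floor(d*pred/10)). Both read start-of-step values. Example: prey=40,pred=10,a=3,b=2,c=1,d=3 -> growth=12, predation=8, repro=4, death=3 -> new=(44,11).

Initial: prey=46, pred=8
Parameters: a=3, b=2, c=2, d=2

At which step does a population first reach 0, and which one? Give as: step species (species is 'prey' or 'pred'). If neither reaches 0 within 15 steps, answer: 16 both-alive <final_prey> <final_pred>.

Step 1: prey: 46+13-7=52; pred: 8+7-1=14
Step 2: prey: 52+15-14=53; pred: 14+14-2=26
Step 3: prey: 53+15-27=41; pred: 26+27-5=48
Step 4: prey: 41+12-39=14; pred: 48+39-9=78
Step 5: prey: 14+4-21=0; pred: 78+21-15=84
First extinction: prey at step 5

Answer: 5 prey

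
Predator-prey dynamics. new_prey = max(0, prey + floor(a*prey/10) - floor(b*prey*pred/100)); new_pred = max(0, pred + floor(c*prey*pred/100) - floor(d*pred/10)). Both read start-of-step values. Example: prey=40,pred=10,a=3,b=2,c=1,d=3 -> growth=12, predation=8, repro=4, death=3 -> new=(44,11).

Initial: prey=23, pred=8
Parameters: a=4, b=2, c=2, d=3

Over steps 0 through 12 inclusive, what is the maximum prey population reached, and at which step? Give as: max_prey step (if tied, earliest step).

Step 1: prey: 23+9-3=29; pred: 8+3-2=9
Step 2: prey: 29+11-5=35; pred: 9+5-2=12
Step 3: prey: 35+14-8=41; pred: 12+8-3=17
Step 4: prey: 41+16-13=44; pred: 17+13-5=25
Step 5: prey: 44+17-22=39; pred: 25+22-7=40
Step 6: prey: 39+15-31=23; pred: 40+31-12=59
Step 7: prey: 23+9-27=5; pred: 59+27-17=69
Step 8: prey: 5+2-6=1; pred: 69+6-20=55
Step 9: prey: 1+0-1=0; pred: 55+1-16=40
Step 10: prey: 0+0-0=0; pred: 40+0-12=28
Step 11: prey: 0+0-0=0; pred: 28+0-8=20
Step 12: prey: 0+0-0=0; pred: 20+0-6=14
Max prey = 44 at step 4

Answer: 44 4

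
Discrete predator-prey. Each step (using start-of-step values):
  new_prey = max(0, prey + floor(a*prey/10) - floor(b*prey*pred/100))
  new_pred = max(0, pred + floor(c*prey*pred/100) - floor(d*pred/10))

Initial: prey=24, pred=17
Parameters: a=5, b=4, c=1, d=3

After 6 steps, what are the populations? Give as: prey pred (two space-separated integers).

Step 1: prey: 24+12-16=20; pred: 17+4-5=16
Step 2: prey: 20+10-12=18; pred: 16+3-4=15
Step 3: prey: 18+9-10=17; pred: 15+2-4=13
Step 4: prey: 17+8-8=17; pred: 13+2-3=12
Step 5: prey: 17+8-8=17; pred: 12+2-3=11
Step 6: prey: 17+8-7=18; pred: 11+1-3=9

Answer: 18 9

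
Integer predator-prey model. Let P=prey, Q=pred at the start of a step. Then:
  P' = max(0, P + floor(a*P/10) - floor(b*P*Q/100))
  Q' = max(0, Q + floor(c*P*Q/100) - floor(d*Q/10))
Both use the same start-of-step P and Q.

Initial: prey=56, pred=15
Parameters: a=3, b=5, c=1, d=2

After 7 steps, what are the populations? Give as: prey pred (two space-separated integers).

Answer: 1 9

Derivation:
Step 1: prey: 56+16-42=30; pred: 15+8-3=20
Step 2: prey: 30+9-30=9; pred: 20+6-4=22
Step 3: prey: 9+2-9=2; pred: 22+1-4=19
Step 4: prey: 2+0-1=1; pred: 19+0-3=16
Step 5: prey: 1+0-0=1; pred: 16+0-3=13
Step 6: prey: 1+0-0=1; pred: 13+0-2=11
Step 7: prey: 1+0-0=1; pred: 11+0-2=9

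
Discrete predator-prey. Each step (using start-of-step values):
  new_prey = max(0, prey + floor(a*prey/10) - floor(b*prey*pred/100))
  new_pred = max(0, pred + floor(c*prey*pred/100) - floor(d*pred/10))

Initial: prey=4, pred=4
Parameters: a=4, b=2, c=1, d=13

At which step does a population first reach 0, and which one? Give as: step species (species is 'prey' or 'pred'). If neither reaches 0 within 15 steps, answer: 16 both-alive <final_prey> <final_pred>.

Step 1: prey: 4+1-0=5; pred: 4+0-5=0
First extinction: pred at step 1

Answer: 1 pred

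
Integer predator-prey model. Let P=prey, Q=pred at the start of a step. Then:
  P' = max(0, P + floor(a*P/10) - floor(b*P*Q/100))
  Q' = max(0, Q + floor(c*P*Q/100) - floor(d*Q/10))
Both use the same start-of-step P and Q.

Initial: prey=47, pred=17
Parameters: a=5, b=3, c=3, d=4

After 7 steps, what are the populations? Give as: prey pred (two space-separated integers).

Step 1: prey: 47+23-23=47; pred: 17+23-6=34
Step 2: prey: 47+23-47=23; pred: 34+47-13=68
Step 3: prey: 23+11-46=0; pred: 68+46-27=87
Step 4: prey: 0+0-0=0; pred: 87+0-34=53
Step 5: prey: 0+0-0=0; pred: 53+0-21=32
Step 6: prey: 0+0-0=0; pred: 32+0-12=20
Step 7: prey: 0+0-0=0; pred: 20+0-8=12

Answer: 0 12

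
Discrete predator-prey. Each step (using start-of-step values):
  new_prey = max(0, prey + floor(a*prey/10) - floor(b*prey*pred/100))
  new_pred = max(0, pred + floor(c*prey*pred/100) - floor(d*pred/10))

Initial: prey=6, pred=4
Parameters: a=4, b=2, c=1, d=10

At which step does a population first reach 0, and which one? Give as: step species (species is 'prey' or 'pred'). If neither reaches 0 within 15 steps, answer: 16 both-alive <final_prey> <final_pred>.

Step 1: prey: 6+2-0=8; pred: 4+0-4=0
First extinction: pred at step 1

Answer: 1 pred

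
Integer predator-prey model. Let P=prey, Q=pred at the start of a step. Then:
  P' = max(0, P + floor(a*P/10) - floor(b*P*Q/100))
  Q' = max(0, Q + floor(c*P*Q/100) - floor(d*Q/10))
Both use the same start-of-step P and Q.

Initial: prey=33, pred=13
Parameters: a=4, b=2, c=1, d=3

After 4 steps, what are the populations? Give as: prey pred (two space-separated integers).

Step 1: prey: 33+13-8=38; pred: 13+4-3=14
Step 2: prey: 38+15-10=43; pred: 14+5-4=15
Step 3: prey: 43+17-12=48; pred: 15+6-4=17
Step 4: prey: 48+19-16=51; pred: 17+8-5=20

Answer: 51 20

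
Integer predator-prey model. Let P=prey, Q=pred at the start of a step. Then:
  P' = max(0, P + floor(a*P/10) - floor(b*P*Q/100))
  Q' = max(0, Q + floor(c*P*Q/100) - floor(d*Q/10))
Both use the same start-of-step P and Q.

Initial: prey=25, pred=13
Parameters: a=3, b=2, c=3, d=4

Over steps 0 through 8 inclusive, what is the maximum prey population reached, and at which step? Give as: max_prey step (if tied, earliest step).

Answer: 26 1

Derivation:
Step 1: prey: 25+7-6=26; pred: 13+9-5=17
Step 2: prey: 26+7-8=25; pred: 17+13-6=24
Step 3: prey: 25+7-12=20; pred: 24+18-9=33
Step 4: prey: 20+6-13=13; pred: 33+19-13=39
Step 5: prey: 13+3-10=6; pred: 39+15-15=39
Step 6: prey: 6+1-4=3; pred: 39+7-15=31
Step 7: prey: 3+0-1=2; pred: 31+2-12=21
Step 8: prey: 2+0-0=2; pred: 21+1-8=14
Max prey = 26 at step 1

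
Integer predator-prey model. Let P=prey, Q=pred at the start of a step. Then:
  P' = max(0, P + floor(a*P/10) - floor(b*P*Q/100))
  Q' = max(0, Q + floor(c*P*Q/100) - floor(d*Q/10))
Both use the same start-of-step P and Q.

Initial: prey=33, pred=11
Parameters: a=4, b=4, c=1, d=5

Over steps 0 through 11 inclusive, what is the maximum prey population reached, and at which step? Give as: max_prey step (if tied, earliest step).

Step 1: prey: 33+13-14=32; pred: 11+3-5=9
Step 2: prey: 32+12-11=33; pred: 9+2-4=7
Step 3: prey: 33+13-9=37; pred: 7+2-3=6
Step 4: prey: 37+14-8=43; pred: 6+2-3=5
Step 5: prey: 43+17-8=52; pred: 5+2-2=5
Step 6: prey: 52+20-10=62; pred: 5+2-2=5
Step 7: prey: 62+24-12=74; pred: 5+3-2=6
Step 8: prey: 74+29-17=86; pred: 6+4-3=7
Step 9: prey: 86+34-24=96; pred: 7+6-3=10
Step 10: prey: 96+38-38=96; pred: 10+9-5=14
Step 11: prey: 96+38-53=81; pred: 14+13-7=20
Max prey = 96 at step 9

Answer: 96 9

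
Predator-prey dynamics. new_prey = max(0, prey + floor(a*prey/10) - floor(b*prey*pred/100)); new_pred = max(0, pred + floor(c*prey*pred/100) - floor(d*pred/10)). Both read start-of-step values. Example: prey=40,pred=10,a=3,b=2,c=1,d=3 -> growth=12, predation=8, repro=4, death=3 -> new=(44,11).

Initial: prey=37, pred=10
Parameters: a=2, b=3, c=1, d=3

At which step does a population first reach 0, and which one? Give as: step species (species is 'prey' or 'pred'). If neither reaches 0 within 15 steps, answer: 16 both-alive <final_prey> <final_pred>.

Step 1: prey: 37+7-11=33; pred: 10+3-3=10
Step 2: prey: 33+6-9=30; pred: 10+3-3=10
Step 3: prey: 30+6-9=27; pred: 10+3-3=10
Step 4: prey: 27+5-8=24; pred: 10+2-3=9
Step 5: prey: 24+4-6=22; pred: 9+2-2=9
Step 6: prey: 22+4-5=21; pred: 9+1-2=8
Step 7: prey: 21+4-5=20; pred: 8+1-2=7
Step 8: prey: 20+4-4=20; pred: 7+1-2=6
Step 9: prey: 20+4-3=21; pred: 6+1-1=6
Step 10: prey: 21+4-3=22; pred: 6+1-1=6
Step 11: prey: 22+4-3=23; pred: 6+1-1=6
Step 12: prey: 23+4-4=23; pred: 6+1-1=6
Steps 13-15: state stable at prey=23, pred=6 (no change)
No extinction within 15 steps

Answer: 16 both-alive 23 6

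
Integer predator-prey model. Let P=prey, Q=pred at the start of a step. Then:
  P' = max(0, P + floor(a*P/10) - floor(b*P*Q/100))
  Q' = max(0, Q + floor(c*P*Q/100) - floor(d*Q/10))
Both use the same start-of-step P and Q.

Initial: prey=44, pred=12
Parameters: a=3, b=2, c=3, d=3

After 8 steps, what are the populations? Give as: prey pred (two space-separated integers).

Answer: 0 24

Derivation:
Step 1: prey: 44+13-10=47; pred: 12+15-3=24
Step 2: prey: 47+14-22=39; pred: 24+33-7=50
Step 3: prey: 39+11-39=11; pred: 50+58-15=93
Step 4: prey: 11+3-20=0; pred: 93+30-27=96
Step 5: prey: 0+0-0=0; pred: 96+0-28=68
Step 6: prey: 0+0-0=0; pred: 68+0-20=48
Step 7: prey: 0+0-0=0; pred: 48+0-14=34
Step 8: prey: 0+0-0=0; pred: 34+0-10=24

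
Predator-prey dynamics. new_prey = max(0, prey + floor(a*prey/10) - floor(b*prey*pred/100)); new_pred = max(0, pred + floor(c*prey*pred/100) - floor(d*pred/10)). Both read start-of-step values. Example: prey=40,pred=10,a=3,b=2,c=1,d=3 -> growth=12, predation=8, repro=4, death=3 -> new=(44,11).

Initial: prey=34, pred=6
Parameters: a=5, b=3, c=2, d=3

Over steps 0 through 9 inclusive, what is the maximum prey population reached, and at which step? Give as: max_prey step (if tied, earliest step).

Answer: 58 3

Derivation:
Step 1: prey: 34+17-6=45; pred: 6+4-1=9
Step 2: prey: 45+22-12=55; pred: 9+8-2=15
Step 3: prey: 55+27-24=58; pred: 15+16-4=27
Step 4: prey: 58+29-46=41; pred: 27+31-8=50
Step 5: prey: 41+20-61=0; pred: 50+41-15=76
Step 6: prey: 0+0-0=0; pred: 76+0-22=54
Step 7: prey: 0+0-0=0; pred: 54+0-16=38
Step 8: prey: 0+0-0=0; pred: 38+0-11=27
Step 9: prey: 0+0-0=0; pred: 27+0-8=19
Max prey = 58 at step 3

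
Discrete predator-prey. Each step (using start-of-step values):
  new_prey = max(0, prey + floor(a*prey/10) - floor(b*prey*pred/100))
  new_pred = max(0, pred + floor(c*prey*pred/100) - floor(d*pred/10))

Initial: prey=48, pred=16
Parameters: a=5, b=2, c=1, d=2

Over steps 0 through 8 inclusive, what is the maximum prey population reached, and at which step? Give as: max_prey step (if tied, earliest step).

Step 1: prey: 48+24-15=57; pred: 16+7-3=20
Step 2: prey: 57+28-22=63; pred: 20+11-4=27
Step 3: prey: 63+31-34=60; pred: 27+17-5=39
Step 4: prey: 60+30-46=44; pred: 39+23-7=55
Step 5: prey: 44+22-48=18; pred: 55+24-11=68
Step 6: prey: 18+9-24=3; pred: 68+12-13=67
Step 7: prey: 3+1-4=0; pred: 67+2-13=56
Step 8: prey: 0+0-0=0; pred: 56+0-11=45
Max prey = 63 at step 2

Answer: 63 2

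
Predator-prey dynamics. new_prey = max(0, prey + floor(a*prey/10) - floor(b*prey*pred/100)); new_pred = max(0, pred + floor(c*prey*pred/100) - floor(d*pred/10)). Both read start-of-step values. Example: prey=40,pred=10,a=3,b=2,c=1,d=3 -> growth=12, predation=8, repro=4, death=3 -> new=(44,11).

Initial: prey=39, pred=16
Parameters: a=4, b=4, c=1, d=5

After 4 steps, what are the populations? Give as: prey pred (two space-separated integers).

Answer: 27 6

Derivation:
Step 1: prey: 39+15-24=30; pred: 16+6-8=14
Step 2: prey: 30+12-16=26; pred: 14+4-7=11
Step 3: prey: 26+10-11=25; pred: 11+2-5=8
Step 4: prey: 25+10-8=27; pred: 8+2-4=6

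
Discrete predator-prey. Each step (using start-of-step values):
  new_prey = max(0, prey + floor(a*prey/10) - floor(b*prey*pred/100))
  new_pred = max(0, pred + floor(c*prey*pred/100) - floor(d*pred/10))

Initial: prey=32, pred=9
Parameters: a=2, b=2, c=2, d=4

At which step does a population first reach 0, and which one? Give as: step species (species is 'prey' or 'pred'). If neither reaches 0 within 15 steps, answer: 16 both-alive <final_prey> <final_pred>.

Step 1: prey: 32+6-5=33; pred: 9+5-3=11
Step 2: prey: 33+6-7=32; pred: 11+7-4=14
Step 3: prey: 32+6-8=30; pred: 14+8-5=17
Step 4: prey: 30+6-10=26; pred: 17+10-6=21
Step 5: prey: 26+5-10=21; pred: 21+10-8=23
Step 6: prey: 21+4-9=16; pred: 23+9-9=23
Step 7: prey: 16+3-7=12; pred: 23+7-9=21
Step 8: prey: 12+2-5=9; pred: 21+5-8=18
Step 9: prey: 9+1-3=7; pred: 18+3-7=14
Step 10: prey: 7+1-1=7; pred: 14+1-5=10
Step 11: prey: 7+1-1=7; pred: 10+1-4=7
Step 12: prey: 7+1-0=8; pred: 7+0-2=5
Step 13: prey: 8+1-0=9; pred: 5+0-2=3
Step 14: prey: 9+1-0=10; pred: 3+0-1=2
Step 15: prey: 10+2-0=12; pred: 2+0-0=2
No extinction within 15 steps

Answer: 16 both-alive 12 2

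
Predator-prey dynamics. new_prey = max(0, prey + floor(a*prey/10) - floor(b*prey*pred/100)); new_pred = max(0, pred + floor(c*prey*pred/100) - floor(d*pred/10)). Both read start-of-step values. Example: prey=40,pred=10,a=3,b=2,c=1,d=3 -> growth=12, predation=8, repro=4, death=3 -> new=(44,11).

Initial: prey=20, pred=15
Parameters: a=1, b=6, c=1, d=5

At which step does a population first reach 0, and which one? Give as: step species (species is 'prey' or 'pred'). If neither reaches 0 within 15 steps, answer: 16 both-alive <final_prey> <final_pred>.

Step 1: prey: 20+2-18=4; pred: 15+3-7=11
Step 2: prey: 4+0-2=2; pred: 11+0-5=6
Step 3: prey: 2+0-0=2; pred: 6+0-3=3
Step 4: prey: 2+0-0=2; pred: 3+0-1=2
Step 5: prey: 2+0-0=2; pred: 2+0-1=1
Step 6: prey: 2+0-0=2; pred: 1+0-0=1
Steps 7-15: state stable at prey=2, pred=1 (no change)
No extinction within 15 steps

Answer: 16 both-alive 2 1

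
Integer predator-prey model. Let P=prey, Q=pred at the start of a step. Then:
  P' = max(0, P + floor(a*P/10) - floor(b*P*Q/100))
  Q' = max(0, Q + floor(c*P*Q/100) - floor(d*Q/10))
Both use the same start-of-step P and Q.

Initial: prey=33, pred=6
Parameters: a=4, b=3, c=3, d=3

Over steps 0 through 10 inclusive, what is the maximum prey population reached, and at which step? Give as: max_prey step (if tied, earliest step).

Answer: 45 2

Derivation:
Step 1: prey: 33+13-5=41; pred: 6+5-1=10
Step 2: prey: 41+16-12=45; pred: 10+12-3=19
Step 3: prey: 45+18-25=38; pred: 19+25-5=39
Step 4: prey: 38+15-44=9; pred: 39+44-11=72
Step 5: prey: 9+3-19=0; pred: 72+19-21=70
Step 6: prey: 0+0-0=0; pred: 70+0-21=49
Step 7: prey: 0+0-0=0; pred: 49+0-14=35
Step 8: prey: 0+0-0=0; pred: 35+0-10=25
Step 9: prey: 0+0-0=0; pred: 25+0-7=18
Step 10: prey: 0+0-0=0; pred: 18+0-5=13
Max prey = 45 at step 2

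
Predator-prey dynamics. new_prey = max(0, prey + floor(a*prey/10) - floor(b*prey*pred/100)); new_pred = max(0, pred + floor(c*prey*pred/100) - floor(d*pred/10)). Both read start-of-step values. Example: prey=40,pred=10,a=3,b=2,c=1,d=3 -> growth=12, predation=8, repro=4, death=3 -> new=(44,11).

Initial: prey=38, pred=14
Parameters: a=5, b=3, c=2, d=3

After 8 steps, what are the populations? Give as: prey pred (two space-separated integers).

Answer: 0 14

Derivation:
Step 1: prey: 38+19-15=42; pred: 14+10-4=20
Step 2: prey: 42+21-25=38; pred: 20+16-6=30
Step 3: prey: 38+19-34=23; pred: 30+22-9=43
Step 4: prey: 23+11-29=5; pred: 43+19-12=50
Step 5: prey: 5+2-7=0; pred: 50+5-15=40
Step 6: prey: 0+0-0=0; pred: 40+0-12=28
Step 7: prey: 0+0-0=0; pred: 28+0-8=20
Step 8: prey: 0+0-0=0; pred: 20+0-6=14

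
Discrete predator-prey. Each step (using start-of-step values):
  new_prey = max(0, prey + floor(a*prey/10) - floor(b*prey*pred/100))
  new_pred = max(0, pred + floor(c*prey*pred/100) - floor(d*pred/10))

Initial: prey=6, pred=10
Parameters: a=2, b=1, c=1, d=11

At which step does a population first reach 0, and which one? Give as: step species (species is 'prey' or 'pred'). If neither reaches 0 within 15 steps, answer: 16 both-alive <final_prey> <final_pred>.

Answer: 1 pred

Derivation:
Step 1: prey: 6+1-0=7; pred: 10+0-11=0
First extinction: pred at step 1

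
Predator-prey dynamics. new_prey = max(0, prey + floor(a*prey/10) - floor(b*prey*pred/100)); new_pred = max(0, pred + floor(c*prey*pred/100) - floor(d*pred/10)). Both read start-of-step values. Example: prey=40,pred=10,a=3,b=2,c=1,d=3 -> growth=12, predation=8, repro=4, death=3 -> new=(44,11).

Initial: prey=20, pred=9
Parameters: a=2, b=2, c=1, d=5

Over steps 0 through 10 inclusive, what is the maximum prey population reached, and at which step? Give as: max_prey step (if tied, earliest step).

Step 1: prey: 20+4-3=21; pred: 9+1-4=6
Step 2: prey: 21+4-2=23; pred: 6+1-3=4
Step 3: prey: 23+4-1=26; pred: 4+0-2=2
Step 4: prey: 26+5-1=30; pred: 2+0-1=1
Step 5: prey: 30+6-0=36; pred: 1+0-0=1
Step 6: prey: 36+7-0=43; pred: 1+0-0=1
Step 7: prey: 43+8-0=51; pred: 1+0-0=1
Step 8: prey: 51+10-1=60; pred: 1+0-0=1
Step 9: prey: 60+12-1=71; pred: 1+0-0=1
Step 10: prey: 71+14-1=84; pred: 1+0-0=1
Max prey = 84 at step 10

Answer: 84 10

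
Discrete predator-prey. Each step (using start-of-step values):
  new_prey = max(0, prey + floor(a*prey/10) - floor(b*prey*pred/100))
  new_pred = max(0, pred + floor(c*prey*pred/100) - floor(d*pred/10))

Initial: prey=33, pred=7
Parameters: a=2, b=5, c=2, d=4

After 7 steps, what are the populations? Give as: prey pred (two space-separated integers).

Step 1: prey: 33+6-11=28; pred: 7+4-2=9
Step 2: prey: 28+5-12=21; pred: 9+5-3=11
Step 3: prey: 21+4-11=14; pred: 11+4-4=11
Step 4: prey: 14+2-7=9; pred: 11+3-4=10
Step 5: prey: 9+1-4=6; pred: 10+1-4=7
Step 6: prey: 6+1-2=5; pred: 7+0-2=5
Step 7: prey: 5+1-1=5; pred: 5+0-2=3

Answer: 5 3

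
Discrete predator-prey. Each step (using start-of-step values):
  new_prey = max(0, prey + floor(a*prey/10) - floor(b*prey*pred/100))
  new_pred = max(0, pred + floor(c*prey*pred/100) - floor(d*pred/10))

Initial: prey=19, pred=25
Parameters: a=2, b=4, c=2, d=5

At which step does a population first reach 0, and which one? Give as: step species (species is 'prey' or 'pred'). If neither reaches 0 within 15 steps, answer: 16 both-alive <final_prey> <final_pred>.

Answer: 16 both-alive 1 1

Derivation:
Step 1: prey: 19+3-19=3; pred: 25+9-12=22
Step 2: prey: 3+0-2=1; pred: 22+1-11=12
Step 3: prey: 1+0-0=1; pred: 12+0-6=6
Step 4: prey: 1+0-0=1; pred: 6+0-3=3
Step 5: prey: 1+0-0=1; pred: 3+0-1=2
Step 6: prey: 1+0-0=1; pred: 2+0-1=1
Step 7: prey: 1+0-0=1; pred: 1+0-0=1
Steps 8-15: state stable at prey=1, pred=1 (no change)
No extinction within 15 steps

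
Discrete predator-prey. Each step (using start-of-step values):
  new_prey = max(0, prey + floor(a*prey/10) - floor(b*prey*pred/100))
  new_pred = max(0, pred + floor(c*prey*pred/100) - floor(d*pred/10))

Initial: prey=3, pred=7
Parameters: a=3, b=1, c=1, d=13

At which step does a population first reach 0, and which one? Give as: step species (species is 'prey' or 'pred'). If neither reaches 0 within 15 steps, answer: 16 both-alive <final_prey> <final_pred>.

Answer: 1 pred

Derivation:
Step 1: prey: 3+0-0=3; pred: 7+0-9=0
First extinction: pred at step 1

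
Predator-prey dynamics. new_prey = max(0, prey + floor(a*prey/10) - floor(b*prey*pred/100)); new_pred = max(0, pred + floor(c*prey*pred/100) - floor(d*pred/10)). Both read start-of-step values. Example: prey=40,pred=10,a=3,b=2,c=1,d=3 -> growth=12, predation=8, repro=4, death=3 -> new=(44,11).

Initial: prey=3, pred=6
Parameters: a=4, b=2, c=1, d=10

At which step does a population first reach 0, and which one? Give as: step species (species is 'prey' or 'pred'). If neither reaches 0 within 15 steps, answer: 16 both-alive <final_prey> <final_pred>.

Answer: 1 pred

Derivation:
Step 1: prey: 3+1-0=4; pred: 6+0-6=0
First extinction: pred at step 1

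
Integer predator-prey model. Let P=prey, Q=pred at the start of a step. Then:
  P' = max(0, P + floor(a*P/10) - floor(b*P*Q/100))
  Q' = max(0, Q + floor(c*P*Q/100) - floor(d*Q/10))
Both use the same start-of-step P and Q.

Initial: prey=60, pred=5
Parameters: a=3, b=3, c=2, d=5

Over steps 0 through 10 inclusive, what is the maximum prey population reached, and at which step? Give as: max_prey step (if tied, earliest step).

Step 1: prey: 60+18-9=69; pred: 5+6-2=9
Step 2: prey: 69+20-18=71; pred: 9+12-4=17
Step 3: prey: 71+21-36=56; pred: 17+24-8=33
Step 4: prey: 56+16-55=17; pred: 33+36-16=53
Step 5: prey: 17+5-27=0; pred: 53+18-26=45
Step 6: prey: 0+0-0=0; pred: 45+0-22=23
Step 7: prey: 0+0-0=0; pred: 23+0-11=12
Step 8: prey: 0+0-0=0; pred: 12+0-6=6
Step 9: prey: 0+0-0=0; pred: 6+0-3=3
Step 10: prey: 0+0-0=0; pred: 3+0-1=2
Max prey = 71 at step 2

Answer: 71 2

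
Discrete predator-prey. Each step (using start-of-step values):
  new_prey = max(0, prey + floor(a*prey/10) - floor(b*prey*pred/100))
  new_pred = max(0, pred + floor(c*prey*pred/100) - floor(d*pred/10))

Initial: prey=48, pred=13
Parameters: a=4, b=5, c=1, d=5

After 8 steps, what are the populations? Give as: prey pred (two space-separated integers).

Step 1: prey: 48+19-31=36; pred: 13+6-6=13
Step 2: prey: 36+14-23=27; pred: 13+4-6=11
Step 3: prey: 27+10-14=23; pred: 11+2-5=8
Step 4: prey: 23+9-9=23; pred: 8+1-4=5
Step 5: prey: 23+9-5=27; pred: 5+1-2=4
Step 6: prey: 27+10-5=32; pred: 4+1-2=3
Step 7: prey: 32+12-4=40; pred: 3+0-1=2
Step 8: prey: 40+16-4=52; pred: 2+0-1=1

Answer: 52 1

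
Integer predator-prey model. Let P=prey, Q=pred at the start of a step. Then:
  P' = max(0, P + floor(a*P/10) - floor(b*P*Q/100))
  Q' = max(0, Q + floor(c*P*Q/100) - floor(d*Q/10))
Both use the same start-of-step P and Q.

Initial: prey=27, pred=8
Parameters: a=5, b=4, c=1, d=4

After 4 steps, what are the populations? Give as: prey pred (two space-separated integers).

Answer: 60 8

Derivation:
Step 1: prey: 27+13-8=32; pred: 8+2-3=7
Step 2: prey: 32+16-8=40; pred: 7+2-2=7
Step 3: prey: 40+20-11=49; pred: 7+2-2=7
Step 4: prey: 49+24-13=60; pred: 7+3-2=8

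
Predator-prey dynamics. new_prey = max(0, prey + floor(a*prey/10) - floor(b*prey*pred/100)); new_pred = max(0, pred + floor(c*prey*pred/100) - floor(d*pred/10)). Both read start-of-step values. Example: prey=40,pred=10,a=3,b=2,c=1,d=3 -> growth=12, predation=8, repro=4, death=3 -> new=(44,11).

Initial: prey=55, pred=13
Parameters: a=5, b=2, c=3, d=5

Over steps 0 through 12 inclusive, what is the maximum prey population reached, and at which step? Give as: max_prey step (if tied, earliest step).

Step 1: prey: 55+27-14=68; pred: 13+21-6=28
Step 2: prey: 68+34-38=64; pred: 28+57-14=71
Step 3: prey: 64+32-90=6; pred: 71+136-35=172
Step 4: prey: 6+3-20=0; pred: 172+30-86=116
Step 5: prey: 0+0-0=0; pred: 116+0-58=58
Step 6: prey: 0+0-0=0; pred: 58+0-29=29
Step 7: prey: 0+0-0=0; pred: 29+0-14=15
Step 8: prey: 0+0-0=0; pred: 15+0-7=8
Step 9: prey: 0+0-0=0; pred: 8+0-4=4
Step 10: prey: 0+0-0=0; pred: 4+0-2=2
Step 11: prey: 0+0-0=0; pred: 2+0-1=1
Step 12: prey: 0+0-0=0; pred: 1+0-0=1
Max prey = 68 at step 1

Answer: 68 1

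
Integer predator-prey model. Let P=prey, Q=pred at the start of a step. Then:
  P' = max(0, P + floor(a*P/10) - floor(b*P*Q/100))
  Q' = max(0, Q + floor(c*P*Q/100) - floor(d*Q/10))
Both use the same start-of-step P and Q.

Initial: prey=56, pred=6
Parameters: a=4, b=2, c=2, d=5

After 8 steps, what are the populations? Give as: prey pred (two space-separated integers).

Step 1: prey: 56+22-6=72; pred: 6+6-3=9
Step 2: prey: 72+28-12=88; pred: 9+12-4=17
Step 3: prey: 88+35-29=94; pred: 17+29-8=38
Step 4: prey: 94+37-71=60; pred: 38+71-19=90
Step 5: prey: 60+24-108=0; pred: 90+108-45=153
Step 6: prey: 0+0-0=0; pred: 153+0-76=77
Step 7: prey: 0+0-0=0; pred: 77+0-38=39
Step 8: prey: 0+0-0=0; pred: 39+0-19=20

Answer: 0 20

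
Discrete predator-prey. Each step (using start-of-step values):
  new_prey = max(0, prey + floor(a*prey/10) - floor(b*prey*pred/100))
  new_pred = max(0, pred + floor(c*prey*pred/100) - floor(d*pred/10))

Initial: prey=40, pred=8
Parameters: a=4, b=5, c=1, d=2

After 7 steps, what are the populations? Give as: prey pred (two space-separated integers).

Answer: 5 12

Derivation:
Step 1: prey: 40+16-16=40; pred: 8+3-1=10
Step 2: prey: 40+16-20=36; pred: 10+4-2=12
Step 3: prey: 36+14-21=29; pred: 12+4-2=14
Step 4: prey: 29+11-20=20; pred: 14+4-2=16
Step 5: prey: 20+8-16=12; pred: 16+3-3=16
Step 6: prey: 12+4-9=7; pred: 16+1-3=14
Step 7: prey: 7+2-4=5; pred: 14+0-2=12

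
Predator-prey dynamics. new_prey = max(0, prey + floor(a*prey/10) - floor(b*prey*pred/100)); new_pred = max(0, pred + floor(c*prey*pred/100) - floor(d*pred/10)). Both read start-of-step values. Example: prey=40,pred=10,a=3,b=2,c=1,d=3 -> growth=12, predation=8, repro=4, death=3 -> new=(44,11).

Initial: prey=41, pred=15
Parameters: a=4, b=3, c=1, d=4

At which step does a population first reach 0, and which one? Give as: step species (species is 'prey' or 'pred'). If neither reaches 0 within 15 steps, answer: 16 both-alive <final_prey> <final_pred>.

Answer: 16 both-alive 44 13

Derivation:
Step 1: prey: 41+16-18=39; pred: 15+6-6=15
Step 2: prey: 39+15-17=37; pred: 15+5-6=14
Step 3: prey: 37+14-15=36; pred: 14+5-5=14
Step 4: prey: 36+14-15=35; pred: 14+5-5=14
Step 5: prey: 35+14-14=35; pred: 14+4-5=13
Step 6: prey: 35+14-13=36; pred: 13+4-5=12
Step 7: prey: 36+14-12=38; pred: 12+4-4=12
Step 8: prey: 38+15-13=40; pred: 12+4-4=12
Step 9: prey: 40+16-14=42; pred: 12+4-4=12
Step 10: prey: 42+16-15=43; pred: 12+5-4=13
Step 11: prey: 43+17-16=44; pred: 13+5-5=13
Step 12: prey: 44+17-17=44; pred: 13+5-5=13
Steps 13-15: state stable at prey=44, pred=13 (no change)
No extinction within 15 steps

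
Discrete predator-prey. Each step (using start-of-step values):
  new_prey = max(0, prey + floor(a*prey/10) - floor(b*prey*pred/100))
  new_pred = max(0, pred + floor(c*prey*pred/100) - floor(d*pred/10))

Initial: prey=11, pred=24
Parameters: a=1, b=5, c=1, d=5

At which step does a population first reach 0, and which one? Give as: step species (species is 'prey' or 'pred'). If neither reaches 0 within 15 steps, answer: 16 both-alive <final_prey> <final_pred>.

Answer: 1 prey

Derivation:
Step 1: prey: 11+1-13=0; pred: 24+2-12=14
First extinction: prey at step 1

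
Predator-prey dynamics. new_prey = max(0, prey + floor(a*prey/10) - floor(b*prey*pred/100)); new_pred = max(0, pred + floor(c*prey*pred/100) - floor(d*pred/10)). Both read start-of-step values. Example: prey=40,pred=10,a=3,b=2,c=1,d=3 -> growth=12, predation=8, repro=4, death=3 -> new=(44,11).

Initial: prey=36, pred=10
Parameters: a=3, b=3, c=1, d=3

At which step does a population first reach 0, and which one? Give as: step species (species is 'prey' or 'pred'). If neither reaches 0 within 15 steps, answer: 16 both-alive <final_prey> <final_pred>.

Answer: 16 both-alive 36 10

Derivation:
Step 1: prey: 36+10-10=36; pred: 10+3-3=10
Steps 2-15: state stable at prey=36, pred=10 (no change)
No extinction within 15 steps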